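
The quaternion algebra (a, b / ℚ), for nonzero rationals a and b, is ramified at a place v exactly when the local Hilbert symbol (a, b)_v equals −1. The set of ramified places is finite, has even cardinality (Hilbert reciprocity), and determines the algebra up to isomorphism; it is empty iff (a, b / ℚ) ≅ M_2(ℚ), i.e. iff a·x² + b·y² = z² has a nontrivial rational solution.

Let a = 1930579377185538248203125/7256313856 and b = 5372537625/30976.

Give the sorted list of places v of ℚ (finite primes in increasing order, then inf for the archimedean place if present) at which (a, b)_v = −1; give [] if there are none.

[5, 7, 13, 17]

(a, b) ≡ (1365, 1105) mod (ℚ^×)²; places V = {2, 3, 5, 7, 11, 13, 17, ∞}.
(a,b)_3: α=9, u≡2; β=4, v≡1 (mod 3); (2|3)=-1, (1|3)=+1; sign (−1)^0·-1^4·+1^9 = +1.
(a,b)_13: α=3, u≡4; β=1, v≡11 (mod 13); (4|13)=+1, (11|13)=-1; sign (−1)^0·+1^1·-1^3 = -1.
(a,b)_5: α=7, u≡2; β=3, v≡1 (mod 5); (2|5)=-1, (1|5)=+1; sign (−1)^0·-1^3·+1^7 = -1.
(a,b)_11: α=-6, u≡9; β=-2, v≡5 (mod 11); (9|11)=+1, (5|11)=+1; sign (−1)^0·+1^-2·+1^-6 = +1.
(a,b)_2: α=-12, β=-8; u≡5, v≡1 (mod 8); ε(u)ε(v)=0·0, αω(v)=-12·0, βω(u)=-8·1; sum ≡ 0  ⇒  +1.
(a,b)_∞: sgn(1365)=+, sgn(1105)=+, so +1.
(a,b)_17: α=2, u≡6; β=1, v≡5 (mod 17); (6|17)=-1, (5|17)=-1; sign (−1)^0·-1^1·-1^2 = -1.
(a,b)_7: α=11, u≡3; β=4, v≡5 (mod 7); (3|7)=-1, (5|7)=-1; sign (−1)^0·-1^4·-1^11 = -1.
|Ram(1365, 1105)| = 4, even; anisotropic at {5, 7, 13, 17}.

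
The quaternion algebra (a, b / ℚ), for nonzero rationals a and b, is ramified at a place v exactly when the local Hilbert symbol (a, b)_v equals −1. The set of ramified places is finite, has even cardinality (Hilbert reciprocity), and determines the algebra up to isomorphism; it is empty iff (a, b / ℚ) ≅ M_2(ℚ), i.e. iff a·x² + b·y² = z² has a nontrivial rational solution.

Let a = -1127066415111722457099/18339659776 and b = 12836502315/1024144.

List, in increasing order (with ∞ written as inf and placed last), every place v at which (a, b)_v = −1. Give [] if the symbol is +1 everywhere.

(a, b) ≡ (-19, 3515) mod (ℚ^×)²; places V = {2, 3, 5, 7, 11, 13, 19, 23, 37, ∞}.
(a,b)_∞: sgn(-19)=−, sgn(3515)=+, so +1.
(a,b)_23: α=-4, u≡6; β=-2, v≡19 (mod 23); (6|23)=+1, (19|23)=-1; sign (−1)^0·+1^-2·-1^-4 = +1.
(a,b)_11: α=0, u≡1; β=-2, v≡2 (mod 11); (1|11)=+1, (2|11)=-1; sign (−1)^0·+1^-2·-1^0 = +1.
(a,b)_19: α=3, u≡13; β=1, v≡10 (mod 19); (13|19)=-1, (10|19)=-1; sign (−1)^1·-1^1·-1^3 = -1.
(a,b)_13: α=4, u≡11; β=2, v≡7 (mod 13); (11|13)=-1, (7|13)=-1; sign (−1)^0·-1^2·-1^4 = +1.
(a,b)_2: α=-16, β=-4; u≡5, v≡3 (mod 8); ε(u)ε(v)=0·1, αω(v)=-16·1, βω(u)=-4·1; sum ≡ 0  ⇒  +1.
(a,b)_7: α=8, u≡1; β=4, v≡1 (mod 7); (1|7)=+1, (1|7)=+1; sign (−1)^0·+1^4·+1^8 = +1.
(a,b)_5: α=0, u≡1; β=1, v≡2 (mod 5); (1|5)=+1, (2|5)=-1; sign (−1)^0·+1^1·-1^0 = +1.
(a,b)_37: α=2, u≡19; β=1, v≡21 (mod 37); (19|37)=-1, (21|37)=+1; sign (−1)^0·-1^1·+1^2 = -1.
(a,b)_3: α=6, u≡2; β=2, v≡2 (mod 3); (2|3)=-1, (2|3)=-1; sign (−1)^0·-1^2·-1^6 = +1.
(-19, 3515 / ℚ) ramifies at {19, 37}: a division algebra.

[19, 37]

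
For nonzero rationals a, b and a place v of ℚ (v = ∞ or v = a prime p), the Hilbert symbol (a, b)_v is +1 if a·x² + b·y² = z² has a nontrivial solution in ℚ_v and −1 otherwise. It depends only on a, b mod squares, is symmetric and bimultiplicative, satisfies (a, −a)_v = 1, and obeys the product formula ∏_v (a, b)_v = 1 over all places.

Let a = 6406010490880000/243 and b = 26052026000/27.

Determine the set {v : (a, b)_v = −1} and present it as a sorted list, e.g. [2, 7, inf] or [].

(a, b) ≡ (6006, 195) mod (ℚ^×)²; places V = {2, 3, 5, 7, 11, 13, 43, ∞}.
(a,b)_5: α=4, u≡1; β=3, v≡4 (mod 5); (1|5)=+1, (4|5)=+1; sign (−1)^0·+1^3·+1^4 = +1.
(a,b)_2: α=15, β=4; u≡3, v≡3 (mod 8); ε(u)ε(v)=1·1, αω(v)=15·1, βω(u)=4·1; sum ≡ 0  ⇒  +1.
(a,b)_13: α=3, u≡6; β=3, v≡11 (mod 13); (6|13)=-1, (11|13)=-1; sign (−1)^0·-1^3·-1^3 = +1.
(a,b)_43: α=2, u≡33; β=0, v≡6 (mod 43); (33|43)=-1, (6|43)=+1; sign (−1)^0·-1^0·+1^2 = +1.
(a,b)_3: α=-5, u≡1; β=-3, v≡2 (mod 3); (1|3)=+1, (2|3)=-1; sign (−1)^1·+1^-3·-1^-5 = +1.
(a,b)_∞: sgn(6006)=+, sgn(195)=+, so +1.
(a,b)_7: α=1, u≡4; β=2, v≡3 (mod 7); (4|7)=+1, (3|7)=-1; sign (−1)^0·+1^2·-1^1 = -1.
(a,b)_11: α=1, u≡2; β=2, v≡6 (mod 11); (2|11)=-1, (6|11)=-1; sign (−1)^0·-1^2·-1^1 = -1.
|Ram(6006, 195)| = 2, even; anisotropic at {7, 11}.

[7, 11]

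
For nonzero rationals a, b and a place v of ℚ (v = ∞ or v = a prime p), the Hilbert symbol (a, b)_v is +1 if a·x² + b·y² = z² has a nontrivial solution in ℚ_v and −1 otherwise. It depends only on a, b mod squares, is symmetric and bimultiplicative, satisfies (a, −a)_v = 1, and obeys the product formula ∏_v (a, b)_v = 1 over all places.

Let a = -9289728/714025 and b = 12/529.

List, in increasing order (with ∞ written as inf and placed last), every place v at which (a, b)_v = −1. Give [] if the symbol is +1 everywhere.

[3, 7]

Mod squares: a ≡ -7, b ≡ 3. Check v ∈ {∞, 2, 3, 5, 7, 13, 23}.
v=5: a=5^-2·(≡2), b=5^0·(≡3) mod 5; (2|5)=-1, (3|5)=-1; (−1)^{-2·0·2}·(-1)^0·(-1)^-2 = +1.
v=∞: -7 < 0 and 3 > 0  ⇒  (a,b)_∞ = +1.
v=2: v_2(a)=14, v_2(b)=2; units ≡ 1, 3 (mod 8); ε·ε+αω+βω = 0·1+14·1+2·0 ≡ 0  ⇒  (a,b)_2 = +1.
v=3: a=3^4·(≡2), b=3^1·(≡1) mod 3; (2|3)=-1, (1|3)=+1; (−1)^{4·1·1}·(-1)^1·(+1)^4 = -1.
v=23: a=23^0·(≡12), b=23^-2·(≡12) mod 23; (12|23)=+1, (12|23)=+1; (−1)^{0·-2·11}·(+1)^-2·(+1)^0 = +1.
v=7: a=7^1·(≡3), b=7^0·(≡3) mod 7; (3|7)=-1, (3|7)=-1; (−1)^{1·0·3}·(-1)^0·(-1)^1 = -1.
v=13: a=13^-4·(≡6), b=13^0·(≡10) mod 13; (6|13)=-1, (10|13)=+1; (−1)^{-4·0·6}·(-1)^0·(+1)^-4 = +1.
|Ram(-7, 3)| = 2, even; anisotropic at {3, 7}.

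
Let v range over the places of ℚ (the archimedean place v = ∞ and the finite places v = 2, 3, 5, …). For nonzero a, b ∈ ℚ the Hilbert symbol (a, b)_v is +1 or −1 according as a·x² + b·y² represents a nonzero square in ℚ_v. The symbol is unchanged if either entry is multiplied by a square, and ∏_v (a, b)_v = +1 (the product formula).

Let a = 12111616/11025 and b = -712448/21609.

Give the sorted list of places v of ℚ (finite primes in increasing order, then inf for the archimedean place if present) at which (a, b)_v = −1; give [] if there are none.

Mod squares: a ≡ 391, b ≡ -23. Check v ∈ {∞, 2, 3, 5, 7, 11, 17, 23}.
v=∞: 391 > 0 and -23 < 0  ⇒  (a,b)_∞ = +1.
v=11: a=11^2·(≡6), b=11^2·(≡6) mod 11; (6|11)=-1, (6|11)=-1; (−1)^{2·2·5}·(-1)^2·(-1)^2 = +1.
v=2: v_2(a)=8, v_2(b)=8; units ≡ 7, 1 (mod 8); ε·ε+αω+βω = 1·0+8·0+8·0 ≡ 0  ⇒  (a,b)_2 = +1.
v=17: a=17^1·(≡7), b=17^0·(≡11) mod 17; (7|17)=-1, (11|17)=-1; (−1)^{1·0·8}·(-1)^0·(-1)^1 = -1.
v=3: a=3^-2·(≡1), b=3^-2·(≡1) mod 3; (1|3)=+1, (1|3)=+1; (−1)^{-2·-2·1}·(+1)^-2·(+1)^-2 = +1.
v=5: a=5^-2·(≡1), b=5^0·(≡3) mod 5; (1|5)=+1, (3|5)=-1; (−1)^{-2·0·2}·(+1)^0·(-1)^-2 = +1.
v=23: a=23^1·(≡21), b=23^1·(≡10) mod 23; (21|23)=-1, (10|23)=-1; (−1)^{1·1·11}·(-1)^1·(-1)^1 = -1.
v=7: a=7^-2·(≡6), b=7^-4·(≡6) mod 7; (6|7)=-1, (6|7)=-1; (−1)^{-2·-4·3}·(-1)^-4·(-1)^-2 = +1.
(391, -23 / ℚ) ramifies at {17, 23}: a division algebra.

[17, 23]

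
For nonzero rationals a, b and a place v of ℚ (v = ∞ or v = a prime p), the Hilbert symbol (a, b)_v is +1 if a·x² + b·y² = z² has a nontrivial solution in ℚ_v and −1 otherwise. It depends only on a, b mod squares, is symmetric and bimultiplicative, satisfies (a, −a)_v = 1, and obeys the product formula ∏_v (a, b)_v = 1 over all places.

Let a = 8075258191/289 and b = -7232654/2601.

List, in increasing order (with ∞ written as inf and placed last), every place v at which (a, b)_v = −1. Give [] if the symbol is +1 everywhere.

(a, b) ≡ (551551, -494) mod (ℚ^×)²; places V = {2, 3, 7, 11, 13, 17, 19, 29, ∞}.
(a,b)_17: α=-2, u≡12; β=-2, v≡9 (mod 17); (12|17)=-1, (9|17)=+1; sign (−1)^0·-1^-2·+1^-2 = +1.
(a,b)_3: α=0, u≡1; β=-2, v≡1 (mod 3); (1|3)=+1, (1|3)=+1; sign (−1)^0·+1^-2·+1^0 = +1.
(a,b)_∞: sgn(551551)=+, sgn(-494)=−, so +1.
(a,b)_11: α=5, u≡1; β=4, v≡9 (mod 11); (1|11)=+1, (9|11)=+1; sign (−1)^0·+1^4·+1^5 = +1.
(a,b)_2: α=0, β=1; u≡7, v≡1 (mod 8); ε(u)ε(v)=1·0, αω(v)=0·0, βω(u)=1·0; sum ≡ 0  ⇒  +1.
(a,b)_29: α=1, u≡9; β=0, v≡6 (mod 29); (9|29)=+1, (6|29)=+1; sign (−1)^0·+1^0·+1^1 = +1.
(a,b)_7: α=1, u≡2; β=0, v≡3 (mod 7); (2|7)=+1, (3|7)=-1; sign (−1)^0·+1^0·-1^1 = -1.
(a,b)_19: α=1, u≡6; β=1, v≡10 (mod 19); (6|19)=+1, (10|19)=-1; sign (−1)^1·+1^1·-1^1 = +1.
(a,b)_13: α=1, u≡8; β=1, v≡3 (mod 13); (8|13)=-1, (3|13)=+1; sign (−1)^0·-1^1·+1^1 = -1.
Ram(551551, -494) = {7, 13}; no ℚ_7-point on the conic.

[7, 13]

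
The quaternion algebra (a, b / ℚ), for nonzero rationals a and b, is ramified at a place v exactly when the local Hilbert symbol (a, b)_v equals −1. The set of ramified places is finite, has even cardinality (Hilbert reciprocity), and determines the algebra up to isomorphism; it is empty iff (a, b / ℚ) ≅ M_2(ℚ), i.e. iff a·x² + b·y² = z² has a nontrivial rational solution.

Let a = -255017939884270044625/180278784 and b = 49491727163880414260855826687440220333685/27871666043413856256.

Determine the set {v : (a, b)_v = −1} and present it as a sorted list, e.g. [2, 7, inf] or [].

Mod squares: a ≡ -497668710, b ≡ 510. Check v ∈ {∞, 2, 3, 5, 7, 11, 13, 17, 19, 23, 29, 31, 37, 41}.
v=17: a=17^1·(≡15), b=17^3·(≡13) mod 17; (15|17)=+1, (13|17)=+1; (−1)^{1·3·8}·(+1)^3·(+1)^1 = +1.
v=5: a=5^3·(≡2), b=5^1·(≡2) mod 5; (2|5)=-1, (2|5)=-1; (−1)^{3·1·2}·(-1)^1·(-1)^3 = +1.
v=∞: -497668710 < 0 and 510 > 0  ⇒  (a,b)_∞ = +1.
v=7: a=7^-1·(≡3), b=7^6·(≡6) mod 7; (3|7)=-1, (6|7)=-1; (−1)^{-1·6·3}·(-1)^6·(-1)^-1 = -1.
v=23: a=23^-1·(≡16), b=23^-2·(≡4) mod 23; (16|23)=+1, (4|23)=+1; (−1)^{-1·-2·11}·(+1)^-2·(+1)^-1 = +1.
v=2: v_2(a)=-9, v_2(b)=-27; units ≡ 5, 7 (mod 8); ε·ε+αω+βω = 0·1+-9·0+-27·1 ≡ 1  ⇒  (a,b)_2 = -1.
v=11: a=11^3·(≡3), b=11^6·(≡4) mod 11; (3|11)=+1, (4|11)=+1; (−1)^{3·6·5}·(+1)^6·(+1)^3 = +1.
v=3: a=3^-7·(≡2), b=3^-5·(≡2) mod 3; (2|3)=-1, (2|3)=-1; (−1)^{-7·-5·1}·(-1)^-5·(-1)^-7 = -1.
v=41: a=41^0·(≡25), b=41^-2·(≡20) mod 41; (25|41)=+1, (20|41)=+1; (−1)^{0·-2·20}·(+1)^-2·(+1)^0 = +1.
v=29: a=29^5·(≡18), b=29^8·(≡17) mod 29; (18|29)=-1, (17|29)=-1; (−1)^{5·8·14}·(-1)^8·(-1)^5 = -1.
v=19: a=19^1·(≡1), b=19^2·(≡6) mod 19; (1|19)=+1, (6|19)=+1; (−1)^{1·2·9}·(+1)^2·(+1)^1 = +1.
v=37: a=37^2·(≡1), b=37^4·(≡29) mod 37; (1|37)=+1, (29|37)=-1; (−1)^{2·4·18}·(+1)^4·(-1)^2 = +1.
v=13: a=13^2·(≡2), b=13^4·(≡10) mod 13; (2|13)=-1, (10|13)=+1; (−1)^{2·4·6}·(-1)^4·(+1)^2 = +1.
v=31: a=31^0·(≡2), b=31^-2·(≡28) mod 31; (2|31)=+1, (28|31)=+1; (−1)^{0·-2·15}·(+1)^-2·(+1)^0 = +1.
Ram(-497668710, 510) = {2, 3, 7, 29}; no ℚ_2-point on the conic.

[2, 3, 7, 29]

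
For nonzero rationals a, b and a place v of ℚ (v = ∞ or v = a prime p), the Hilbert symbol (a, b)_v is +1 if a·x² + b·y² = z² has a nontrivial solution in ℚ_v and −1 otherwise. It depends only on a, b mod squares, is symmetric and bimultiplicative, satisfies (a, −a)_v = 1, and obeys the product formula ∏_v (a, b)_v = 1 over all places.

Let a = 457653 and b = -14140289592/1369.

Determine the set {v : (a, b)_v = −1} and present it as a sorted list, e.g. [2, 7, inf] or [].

[2, 3, 7, 19]

(a, b) ≡ (457653, -233662) mod (ℚ^×)²; places V = {2, 3, 7, 11, 13, 19, 31, 37, 41, 43, ∞}.
(a,b)_19: α=1, u≡14; β=1, v≡14 (mod 19); (14|19)=-1, (14|19)=-1; sign (−1)^1·-1^1·-1^1 = -1.
(a,b)_7: α=1, u≡6; β=0, v≡3 (mod 7); (6|7)=-1, (3|7)=-1; sign (−1)^0·-1^0·-1^1 = -1.
(a,b)_3: α=1, u≡1; β=2, v≡2 (mod 3); (1|3)=+1, (2|3)=-1; sign (−1)^0·+1^2·-1^1 = -1.
(a,b)_13: α=0, u≡1; β=1, v≡11 (mod 13); (1|13)=+1, (11|13)=-1; sign (−1)^0·+1^1·-1^0 = +1.
(a,b)_∞: sgn(457653)=+, sgn(-233662)=−, so +1.
(a,b)_43: α=0, u≡4; β=1, v≡22 (mod 43); (4|43)=+1, (22|43)=-1; sign (−1)^0·+1^1·-1^0 = +1.
(a,b)_11: α=0, u≡9; β=1, v≡10 (mod 11); (9|11)=+1, (10|11)=-1; sign (−1)^0·+1^1·-1^0 = +1.
(a,b)_31: α=1, u≡7; β=0, v≡19 (mod 31); (7|31)=+1, (19|31)=+1; sign (−1)^0·+1^0·+1^1 = +1.
(a,b)_41: α=0, u≡11; β=2, v≡24 (mod 41); (11|41)=-1, (24|41)=-1; sign (−1)^0·-1^2·-1^0 = +1.
(a,b)_37: α=1, u≡11; β=-2, v≡1 (mod 37); (11|37)=+1, (1|37)=+1; sign (−1)^0·+1^-2·+1^1 = +1.
(a,b)_2: α=0, β=3; u≡5, v≡1 (mod 8); ε(u)ε(v)=0·0, αω(v)=0·0, βω(u)=3·1; sum ≡ 1  ⇒  -1.
|Ram(457653, -233662)| = 4, even; anisotropic at {2, 3, 7, 19}.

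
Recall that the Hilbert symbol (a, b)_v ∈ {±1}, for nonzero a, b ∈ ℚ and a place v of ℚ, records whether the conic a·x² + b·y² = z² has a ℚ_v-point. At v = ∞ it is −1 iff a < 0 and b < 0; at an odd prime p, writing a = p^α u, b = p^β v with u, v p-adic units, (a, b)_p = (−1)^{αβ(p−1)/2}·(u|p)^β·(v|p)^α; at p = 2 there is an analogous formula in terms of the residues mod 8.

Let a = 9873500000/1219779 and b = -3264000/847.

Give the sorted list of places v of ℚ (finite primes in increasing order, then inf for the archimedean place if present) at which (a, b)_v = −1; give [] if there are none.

[13, 31]

Mod squares: a ≡ 8866, b ≡ -3570. Check v ∈ {∞, 2, 3, 5, 7, 11, 13, 17, 31, 37}.
v=31: a=31^1·(≡5), b=31^0·(≡30) mod 31; (5|31)=+1, (30|31)=-1; (−1)^{1·0·15}·(+1)^0·(-1)^1 = -1.
v=5: a=5^6·(≡1), b=5^3·(≡4) mod 5; (1|5)=+1, (4|5)=+1; (−1)^{6·3·2}·(+1)^3·(+1)^6 = +1.
v=3: a=3^-4·(≡1), b=3^1·(≡1) mod 3; (1|3)=+1, (1|3)=+1; (−1)^{-4·1·1}·(+1)^1·(+1)^-4 = +1.
v=17: a=17^0·(≡8), b=17^1·(≡12) mod 17; (8|17)=+1, (12|17)=-1; (−1)^{0·1·8}·(+1)^1·(-1)^0 = +1.
v=13: a=13^1·(≡6), b=13^0·(≡7) mod 13; (6|13)=-1, (7|13)=-1; (−1)^{1·0·6}·(-1)^0·(-1)^1 = -1.
v=∞: 8866 > 0 and -3570 < 0  ⇒  (a,b)_∞ = +1.
v=11: a=11^-1·(≡5), b=11^-2·(≡9) mod 11; (5|11)=+1, (9|11)=+1; (−1)^{-1·-2·5}·(+1)^-2·(+1)^-1 = +1.
v=2: v_2(a)=5, v_2(b)=9; units ≡ 1, 7 (mod 8); ε·ε+αω+βω = 0·1+5·0+9·0 ≡ 0  ⇒  (a,b)_2 = +1.
v=37: a=37^-2·(≡29), b=37^0·(≡2) mod 37; (29|37)=-1, (2|37)=-1; (−1)^{-2·0·18}·(-1)^0·(-1)^-2 = +1.
v=7: a=7^2·(≡2), b=7^-1·(≡1) mod 7; (2|7)=+1, (1|7)=+1; (−1)^{2·-1·3}·(+1)^-1·(+1)^2 = +1.
Ram(8866, -3570) = {13, 31}; no ℚ_13-point on the conic.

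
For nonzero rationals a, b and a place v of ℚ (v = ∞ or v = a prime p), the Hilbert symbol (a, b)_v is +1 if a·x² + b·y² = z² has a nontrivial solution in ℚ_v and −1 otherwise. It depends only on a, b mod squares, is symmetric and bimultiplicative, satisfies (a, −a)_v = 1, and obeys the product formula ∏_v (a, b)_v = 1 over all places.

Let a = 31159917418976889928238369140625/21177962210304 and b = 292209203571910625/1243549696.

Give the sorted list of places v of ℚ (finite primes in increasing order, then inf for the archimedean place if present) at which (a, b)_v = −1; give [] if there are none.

(a, b) ≡ (1001, 17) mod (ℚ^×)²; places V = {2, 3, 5, 7, 11, 13, 17, 19, 29, 31, ∞}.
(a,b)_17: α=2, u≡16; β=1, v≡13 (mod 17); (16|17)=+1, (13|17)=+1; sign (−1)^0·+1^1·+1^2 = +1.
(a,b)_2: α=-10, β=-12; u≡1, v≡1 (mod 8); ε(u)ε(v)=0·0, αω(v)=-10·0, βω(u)=-12·0; sum ≡ 0  ⇒  +1.
(a,b)_29: α=-4, u≡14; β=-2, v≡18 (mod 29); (14|29)=-1, (18|29)=-1; sign (−1)^0·-1^-2·-1^-4 = +1.
(a,b)_13: α=9, u≡3; β=6, v≡4 (mod 13); (3|13)=+1, (4|13)=+1; sign (−1)^0·+1^6·+1^9 = +1.
(a,b)_5: α=10, u≡1; β=4, v≡2 (mod 5); (1|5)=+1, (2|5)=-1; sign (−1)^0·+1^4·-1^10 = +1.
(a,b)_7: α=1, u≡6; β=2, v≡6 (mod 7); (6|7)=-1, (6|7)=-1; sign (−1)^0·-1^2·-1^1 = -1.
(a,b)_11: α=5, u≡4; β=2, v≡10 (mod 11); (4|11)=+1, (10|11)=-1; sign (−1)^0·+1^2·-1^5 = -1.
(a,b)_19: α=-2, u≡13; β=-2, v≡5 (mod 19); (13|19)=-1, (5|19)=+1; sign (−1)^0·-1^-2·+1^-2 = +1.
(a,b)_3: α=-4, u≡2; β=0, v≡2 (mod 3); (2|3)=-1, (2|3)=-1; sign (−1)^0·-1^0·-1^-4 = +1.
(a,b)_31: α=4, u≡4; β=2, v≡3 (mod 31); (4|31)=+1, (3|31)=-1; sign (−1)^0·+1^2·-1^4 = +1.
(a,b)_∞: sgn(1001)=+, sgn(17)=+, so +1.
Ram(1001, 17) = {7, 11}; no ℚ_7-point on the conic.

[7, 11]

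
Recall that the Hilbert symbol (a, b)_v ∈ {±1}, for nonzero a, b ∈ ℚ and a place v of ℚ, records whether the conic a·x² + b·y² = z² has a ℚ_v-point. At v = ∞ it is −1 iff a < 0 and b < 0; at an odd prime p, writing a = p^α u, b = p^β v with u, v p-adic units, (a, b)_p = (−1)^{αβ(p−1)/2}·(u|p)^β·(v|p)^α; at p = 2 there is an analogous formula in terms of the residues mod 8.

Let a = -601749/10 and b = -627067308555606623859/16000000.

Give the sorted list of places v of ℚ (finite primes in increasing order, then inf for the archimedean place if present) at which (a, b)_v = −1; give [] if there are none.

[2, 17, 19, 23, 29, inf]

Mod squares: a ≡ -74290, b ≡ -721259. Check v ∈ {∞, 2, 3, 5, 7, 11, 17, 19, 23, 29}.
v=3: a=3^4·(≡2), b=3^8·(≡1) mod 3; (2|3)=-1, (1|3)=+1; (−1)^{4·8·1}·(-1)^8·(+1)^4 = +1.
v=23: a=23^1·(≡8), b=23^2·(≡19) mod 23; (8|23)=+1, (19|23)=-1; (−1)^{1·2·11}·(+1)^2·(-1)^1 = -1.
v=∞: -74290 < 0 and -721259 < 0  ⇒  (a,b)_∞ = -1.
v=7: a=7^0·(≡2), b=7^5·(≡5) mod 7; (2|7)=+1, (5|7)=-1; (−1)^{0·5·3}·(+1)^5·(-1)^0 = +1.
v=2: v_2(a)=-1, v_2(b)=-10; units ≡ 7, 5 (mod 8); ε·ε+αω+βω = 1·0+-1·1+-10·0 ≡ 1  ⇒  (a,b)_2 = -1.
v=5: a=5^-1·(≡3), b=5^-6·(≡4) mod 5; (3|5)=-1, (4|5)=+1; (−1)^{-1·-6·2}·(-1)^-6·(+1)^-1 = +1.
v=29: a=29^0·(≡3), b=29^1·(≡27) mod 29; (3|29)=-1, (27|29)=-1; (−1)^{0·1·14}·(-1)^1·(-1)^0 = -1.
v=19: a=19^1·(≡4), b=19^3·(≡17) mod 19; (4|19)=+1, (17|19)=+1; (−1)^{1·3·9}·(+1)^3·(+1)^1 = -1.
v=11: a=11^0·(≡5), b=11^1·(≡8) mod 11; (5|11)=+1, (8|11)=-1; (−1)^{0·1·5}·(+1)^1·(-1)^0 = +1.
v=17: a=17^1·(≡15), b=17^3·(≡14) mod 17; (15|17)=+1, (14|17)=-1; (−1)^{1·3·8}·(+1)^3·(-1)^1 = -1.
(-74290, -721259 / ℚ) ramifies at {2, 17, 19, 23, 29, ∞}: a division algebra.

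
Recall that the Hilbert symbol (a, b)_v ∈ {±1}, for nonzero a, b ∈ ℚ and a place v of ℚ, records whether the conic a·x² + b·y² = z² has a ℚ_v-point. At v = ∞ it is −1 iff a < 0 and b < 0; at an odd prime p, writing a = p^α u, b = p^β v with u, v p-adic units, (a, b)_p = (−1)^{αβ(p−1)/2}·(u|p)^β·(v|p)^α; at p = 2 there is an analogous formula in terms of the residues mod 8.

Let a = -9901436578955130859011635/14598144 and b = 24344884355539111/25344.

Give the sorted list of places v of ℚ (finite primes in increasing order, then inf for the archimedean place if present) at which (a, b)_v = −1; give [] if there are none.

[37, 41]

Mod squares: a ≡ -75008065, b ≡ 341. Check v ∈ {∞, 2, 3, 5, 7, 11, 13, 29, 31, 37, 41, 43}.
v=29: a=29^3·(≡6), b=29^2·(≡6) mod 29; (6|29)=+1, (6|29)=+1; (−1)^{3·2·14}·(+1)^2·(+1)^3 = +1.
v=11: a=11^-1·(≡10), b=11^-1·(≡9) mod 11; (10|11)=-1, (9|11)=+1; (−1)^{-1·-1·5}·(-1)^-1·(+1)^-1 = +1.
v=5: a=5^1·(≡2), b=5^0·(≡4) mod 5; (2|5)=-1, (4|5)=+1; (−1)^{1·0·2}·(-1)^0·(+1)^1 = +1.
v=43: a=43^2·(≡31), b=43^0·(≡36) mod 43; (31|43)=+1, (36|43)=+1; (−1)^{2·0·21}·(+1)^0·(+1)^2 = +1.
v=41: a=41^3·(≡9), b=41^2·(≡11) mod 41; (9|41)=+1, (11|41)=-1; (−1)^{3·2·20}·(+1)^2·(-1)^3 = -1.
v=37: a=37^3·(≡22), b=37^2·(≡17) mod 37; (22|37)=-1, (17|37)=-1; (−1)^{3·2·18}·(-1)^2·(-1)^3 = -1.
v=3: a=3^-4·(≡2), b=3^-2·(≡2) mod 3; (2|3)=-1, (2|3)=-1; (−1)^{-4·-2·1}·(-1)^-2·(-1)^-4 = +1.
v=∞: -75008065 < 0 and 341 > 0  ⇒  (a,b)_∞ = +1.
v=2: v_2(a)=-14, v_2(b)=-8; units ≡ 7, 5 (mod 8); ε·ε+αω+βω = 1·0+-14·1+-8·0 ≡ 0  ⇒  (a,b)_2 = +1.
v=31: a=31^1·(≡4), b=31^1·(≡24) mod 31; (4|31)=+1, (24|31)=-1; (−1)^{1·1·15}·(+1)^1·(-1)^1 = +1.
v=13: a=13^2·(≡7), b=13^2·(≡12) mod 13; (7|13)=-1, (12|13)=+1; (−1)^{2·2·6}·(-1)^2·(+1)^2 = +1.
v=7: a=7^4·(≡1), b=7^4·(≡3) mod 7; (1|7)=+1, (3|7)=-1; (−1)^{4·4·3}·(+1)^4·(-1)^4 = +1.
(-75008065, 341 / ℚ) ramifies at {37, 41}: a division algebra.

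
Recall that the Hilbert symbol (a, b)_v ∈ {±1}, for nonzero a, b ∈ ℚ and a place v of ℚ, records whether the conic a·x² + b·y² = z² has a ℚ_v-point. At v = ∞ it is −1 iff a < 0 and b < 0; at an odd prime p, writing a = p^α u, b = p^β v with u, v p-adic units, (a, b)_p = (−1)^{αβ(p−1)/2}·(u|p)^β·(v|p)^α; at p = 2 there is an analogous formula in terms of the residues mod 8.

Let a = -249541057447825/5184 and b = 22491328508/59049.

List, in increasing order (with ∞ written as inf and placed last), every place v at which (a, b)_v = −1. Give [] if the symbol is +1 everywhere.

[2, 41]

(a, b) ≡ (-290377, 384047) mod (ℚ^×)²; places V = {2, 3, 5, 11, 13, 17, 19, 29, 31, 41, ∞}.
(a,b)_17: α=1, u≡8; β=1, v≡13 (mod 17); (8|17)=+1, (13|17)=+1; sign (−1)^0·+1^1·+1^1 = +1.
(a,b)_11: α=2, u≡3; β=4, v≡5 (mod 11); (3|11)=+1, (5|11)=+1; sign (−1)^0·+1^4·+1^2 = +1.
(a,b)_41: α=2, u≡17; β=1, v≡11 (mod 41); (17|41)=-1, (11|41)=-1; sign (−1)^0·-1^1·-1^2 = -1.
(a,b)_31: α=1, u≡11; β=0, v≡10 (mod 31); (11|31)=-1, (10|31)=+1; sign (−1)^0·-1^0·+1^1 = +1.
(a,b)_13: α=2, u≡4; β=0, v≡4 (mod 13); (4|13)=+1, (4|13)=+1; sign (−1)^0·+1^0·+1^2 = +1.
(a,b)_∞: sgn(-290377)=−, sgn(384047)=+, so +1.
(a,b)_3: α=-4, u≡2; β=-10, v≡2 (mod 3); (2|3)=-1, (2|3)=-1; sign (−1)^0·-1^-10·-1^-4 = +1.
(a,b)_29: α=1, u≡10; β=1, v≡3 (mod 29); (10|29)=-1, (3|29)=-1; sign (−1)^0·-1^1·-1^1 = +1.
(a,b)_2: α=-6, β=2; u≡7, v≡7 (mod 8); ε(u)ε(v)=1·1, αω(v)=-6·0, βω(u)=2·0; sum ≡ 1  ⇒  -1.
(a,b)_19: α=1, u≡3; β=1, v≡6 (mod 19); (3|19)=-1, (6|19)=+1; sign (−1)^1·-1^1·+1^1 = +1.
(a,b)_5: α=2, u≡3; β=0, v≡2 (mod 5); (3|5)=-1, (2|5)=-1; sign (−1)^0·-1^0·-1^2 = +1.
(-290377, 384047 / ℚ) ramifies at {2, 41}: a division algebra.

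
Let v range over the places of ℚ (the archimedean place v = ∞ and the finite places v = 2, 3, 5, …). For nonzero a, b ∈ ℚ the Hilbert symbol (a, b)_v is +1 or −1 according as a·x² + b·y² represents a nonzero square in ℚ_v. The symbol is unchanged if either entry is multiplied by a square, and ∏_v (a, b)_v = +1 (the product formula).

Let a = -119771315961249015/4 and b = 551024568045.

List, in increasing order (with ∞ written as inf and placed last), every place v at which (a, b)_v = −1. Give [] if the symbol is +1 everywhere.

[5, 17]

(a, b) ≡ (-260015, 805) mod (ℚ^×)²; places V = {2, 3, 5, 7, 17, 19, 23, ∞}.
(a,b)_∞: sgn(-260015)=−, sgn(805)=+, so +1.
(a,b)_3: α=12, u≡1; β=8, v≡1 (mod 3); (1|3)=+1, (1|3)=+1; sign (−1)^0·+1^8·+1^12 = +1.
(a,b)_7: α=5, u≡4; β=1, v≡6 (mod 7); (4|7)=+1, (6|7)=-1; sign (−1)^1·+1^1·-1^5 = +1.
(a,b)_23: α=1, u≡15; β=1, v≡3 (mod 23); (15|23)=-1, (3|23)=+1; sign (−1)^1·-1^1·+1^1 = +1.
(a,b)_17: α=1, u≡12; β=2, v≡10 (mod 17); (12|17)=-1, (10|17)=-1; sign (−1)^0·-1^2·-1^1 = -1.
(a,b)_2: α=-2, β=0; u≡1, v≡5 (mod 8); ε(u)ε(v)=0·0, αω(v)=-2·1, βω(u)=0·0; sum ≡ 0  ⇒  +1.
(a,b)_19: α=3, u≡13; β=2, v≡16 (mod 19); (13|19)=-1, (16|19)=+1; sign (−1)^0·-1^2·+1^3 = +1.
(a,b)_5: α=1, u≡3; β=1, v≡4 (mod 5); (3|5)=-1, (4|5)=+1; sign (−1)^0·-1^1·+1^1 = -1.
|Ram(-260015, 805)| = 2, even; anisotropic at {5, 17}.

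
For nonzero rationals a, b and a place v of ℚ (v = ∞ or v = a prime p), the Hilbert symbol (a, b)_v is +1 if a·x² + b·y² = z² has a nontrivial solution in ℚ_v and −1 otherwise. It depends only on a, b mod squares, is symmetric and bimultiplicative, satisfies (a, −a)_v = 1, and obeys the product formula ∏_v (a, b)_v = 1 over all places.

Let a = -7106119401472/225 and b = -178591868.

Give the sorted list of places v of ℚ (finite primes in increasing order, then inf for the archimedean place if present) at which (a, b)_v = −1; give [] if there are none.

(a, b) ≡ (-7657, -911183) mod (ℚ^×)²; places V = {2, 3, 5, 7, 13, 17, 19, 31, ∞}.
(a,b)_7: α=2, u≡4; β=3, v≡5 (mod 7); (4|7)=+1, (5|7)=-1; sign (−1)^0·+1^3·-1^2 = +1.
(a,b)_3: α=-2, u≡2; β=0, v≡1 (mod 3); (2|3)=-1, (1|3)=+1; sign (−1)^0·-1^0·+1^-2 = +1.
(a,b)_19: α=1, u≡2; β=1, v≡13 (mod 19); (2|19)=-1, (13|19)=-1; sign (−1)^1·-1^1·-1^1 = -1.
(a,b)_2: α=16, β=2; u≡7, v≡1 (mod 8); ε(u)ε(v)=1·0, αω(v)=16·0, βω(u)=2·0; sum ≡ 0  ⇒  +1.
(a,b)_13: α=1, u≡1; β=1, v≡5 (mod 13); (1|13)=+1, (5|13)=-1; sign (−1)^0·+1^1·-1^1 = -1.
(a,b)_∞: sgn(-7657)=−, sgn(-911183)=−, so -1.
(a,b)_5: α=-2, u≡2; β=0, v≡2 (mod 5); (2|5)=-1, (2|5)=-1; sign (−1)^0·-1^0·-1^-2 = +1.
(a,b)_31: α=1, u≡14; β=1, v≡12 (mod 31); (14|31)=+1, (12|31)=-1; sign (−1)^1·+1^1·-1^1 = +1.
(a,b)_17: α=2, u≡12; β=1, v≡1 (mod 17); (12|17)=-1, (1|17)=+1; sign (−1)^0·-1^1·+1^2 = -1.
|Ram(-7657, -911183)| = 4, even; anisotropic at {13, 17, 19, ∞}.

[13, 17, 19, inf]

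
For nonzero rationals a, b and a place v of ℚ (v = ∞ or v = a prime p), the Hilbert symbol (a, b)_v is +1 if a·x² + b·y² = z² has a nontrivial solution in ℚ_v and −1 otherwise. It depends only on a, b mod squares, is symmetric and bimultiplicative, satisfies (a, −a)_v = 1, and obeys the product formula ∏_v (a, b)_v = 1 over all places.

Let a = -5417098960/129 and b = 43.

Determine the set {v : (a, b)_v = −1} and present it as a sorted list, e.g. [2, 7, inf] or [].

[2, 5, 37, 43]

(a, b) ≡ (-5274165, 43) mod (ℚ^×)²; places V = {2, 3, 5, 7, 13, 17, 37, 43, ∞}.
(a,b)_5: α=1, u≡2; β=0, v≡3 (mod 5); (2|5)=-1, (3|5)=-1; sign (−1)^0·-1^0·-1^1 = -1.
(a,b)_7: α=2, u≡6; β=0, v≡1 (mod 7); (6|7)=-1, (1|7)=+1; sign (−1)^0·-1^0·+1^2 = +1.
(a,b)_∞: sgn(-5274165)=−, sgn(43)=+, so +1.
(a,b)_2: α=4, β=0; u≡3, v≡3 (mod 8); ε(u)ε(v)=1·1, αω(v)=4·1, βω(u)=0·1; sum ≡ 1  ⇒  -1.
(a,b)_13: α=3, u≡9; β=0, v≡4 (mod 13); (9|13)=+1, (4|13)=+1; sign (−1)^0·+1^0·+1^3 = +1.
(a,b)_17: α=1, u≡5; β=0, v≡9 (mod 17); (5|17)=-1, (9|17)=+1; sign (−1)^0·-1^0·+1^1 = +1.
(a,b)_43: α=-1, u≡6; β=1, v≡1 (mod 43); (6|43)=+1, (1|43)=+1; sign (−1)^1·+1^1·+1^-1 = -1.
(a,b)_3: α=-1, u≡2; β=0, v≡1 (mod 3); (2|3)=-1, (1|3)=+1; sign (−1)^0·-1^0·+1^-1 = +1.
(a,b)_37: α=1, u≡10; β=0, v≡6 (mod 37); (10|37)=+1, (6|37)=-1; sign (−1)^0·+1^0·-1^1 = -1.
Ram(-5274165, 43) = {2, 5, 37, 43}; no ℚ_2-point on the conic.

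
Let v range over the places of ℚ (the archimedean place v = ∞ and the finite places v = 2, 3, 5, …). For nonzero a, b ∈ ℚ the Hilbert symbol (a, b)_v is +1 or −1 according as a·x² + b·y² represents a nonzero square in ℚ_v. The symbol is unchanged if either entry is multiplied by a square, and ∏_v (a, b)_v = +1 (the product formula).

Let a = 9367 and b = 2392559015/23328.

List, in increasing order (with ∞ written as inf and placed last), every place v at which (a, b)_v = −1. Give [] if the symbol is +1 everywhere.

[2, 5, 17, 29]

Mod squares: a ≡ 9367, b ≡ 6670. Check v ∈ {∞, 2, 3, 5, 7, 11, 17, 19, 23, 29}.
v=7: a=7^0·(≡1), b=7^2·(≡3) mod 7; (1|7)=+1, (3|7)=-1; (−1)^{0·2·3}·(+1)^2·(-1)^0 = +1.
v=17: a=17^1·(≡7), b=17^0·(≡11) mod 17; (7|17)=-1, (11|17)=-1; (−1)^{1·0·8}·(-1)^0·(-1)^1 = -1.
v=∞: 9367 > 0 and 6670 > 0  ⇒  (a,b)_∞ = +1.
v=19: a=19^1·(≡18), b=19^0·(≡11) mod 19; (18|19)=-1, (11|19)=+1; (−1)^{1·0·9}·(-1)^0·(+1)^1 = +1.
v=2: v_2(a)=0, v_2(b)=-5; units ≡ 7, 7 (mod 8); ε·ε+αω+βω = 1·1+0·0+-5·0 ≡ 1  ⇒  (a,b)_2 = -1.
v=11: a=11^0·(≡6), b=11^4·(≡4) mod 11; (6|11)=-1, (4|11)=+1; (−1)^{0·4·5}·(-1)^4·(+1)^0 = +1.
v=29: a=29^1·(≡4), b=29^1·(≡26) mod 29; (4|29)=+1, (26|29)=-1; (−1)^{1·1·14}·(+1)^1·(-1)^1 = -1.
v=5: a=5^0·(≡2), b=5^1·(≡1) mod 5; (2|5)=-1, (1|5)=+1; (−1)^{0·1·2}·(-1)^1·(+1)^0 = -1.
v=23: a=23^0·(≡6), b=23^1·(≡11) mod 23; (6|23)=+1, (11|23)=-1; (−1)^{0·1·11}·(+1)^1·(-1)^0 = +1.
v=3: a=3^0·(≡1), b=3^-6·(≡1) mod 3; (1|3)=+1, (1|3)=+1; (−1)^{0·-6·1}·(+1)^-6·(+1)^0 = +1.
(9367, 6670 / ℚ) ramifies at {2, 5, 17, 29}: a division algebra.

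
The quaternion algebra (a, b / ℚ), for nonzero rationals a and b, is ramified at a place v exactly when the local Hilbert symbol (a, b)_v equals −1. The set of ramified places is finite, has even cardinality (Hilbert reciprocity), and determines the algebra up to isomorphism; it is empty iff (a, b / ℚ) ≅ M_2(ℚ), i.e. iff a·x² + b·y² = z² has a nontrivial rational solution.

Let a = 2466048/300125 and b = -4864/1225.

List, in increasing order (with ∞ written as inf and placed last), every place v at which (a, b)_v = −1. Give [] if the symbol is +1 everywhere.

(a, b) ≡ (285, -19) mod (ℚ^×)²; places V = {2, 3, 5, 7, 13, 19, ∞}.
(a,b)_19: α=1, u≡3; β=1, v≡18 (mod 19); (3|19)=-1, (18|19)=-1; sign (−1)^1·-1^1·-1^1 = -1.
(a,b)_7: α=-4, u≡3; β=-2, v≡2 (mod 7); (3|7)=-1, (2|7)=+1; sign (−1)^0·-1^-2·+1^-4 = +1.
(a,b)_3: α=1, u≡2; β=0, v≡2 (mod 3); (2|3)=-1, (2|3)=-1; sign (−1)^0·-1^0·-1^1 = -1.
(a,b)_∞: sgn(285)=+, sgn(-19)=−, so +1.
(a,b)_5: α=-3, u≡3; β=-2, v≡4 (mod 5); (3|5)=-1, (4|5)=+1; sign (−1)^0·-1^-2·+1^-3 = +1.
(a,b)_13: α=2, u≡12; β=0, v≡8 (mod 13); (12|13)=+1, (8|13)=-1; sign (−1)^0·+1^0·-1^2 = +1.
(a,b)_2: α=8, β=8; u≡5, v≡5 (mod 8); ε(u)ε(v)=0·0, αω(v)=8·1, βω(u)=8·1; sum ≡ 0  ⇒  +1.
Ram(285, -19) = {3, 19}; no ℚ_3-point on the conic.

[3, 19]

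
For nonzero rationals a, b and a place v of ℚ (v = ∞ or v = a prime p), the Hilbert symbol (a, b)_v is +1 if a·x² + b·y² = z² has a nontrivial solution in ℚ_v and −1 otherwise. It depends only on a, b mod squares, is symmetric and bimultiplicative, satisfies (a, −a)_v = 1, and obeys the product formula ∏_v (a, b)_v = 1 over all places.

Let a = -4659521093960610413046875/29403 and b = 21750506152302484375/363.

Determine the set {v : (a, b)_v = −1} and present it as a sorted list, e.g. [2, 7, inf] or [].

(a, b) ≡ (-672945, 26013) mod (ℚ^×)²; places V = {2, 3, 5, 7, 11, 13, 17, 23, 29, 37, ∞}.
(a,b)_5: α=7, u≡1; β=6, v≡3 (mod 5); (1|5)=+1, (3|5)=-1; sign (−1)^0·+1^6·-1^7 = -1.
(a,b)_∞: sgn(-672945)=−, sgn(26013)=+, so +1.
(a,b)_3: α=-5, u≡1; β=-1, v≡1 (mod 3); (1|3)=+1, (1|3)=+1; sign (−1)^1·+1^-1·+1^-5 = -1.
(a,b)_29: α=1, u≡1; β=1, v≡10 (mod 29); (1|29)=+1, (10|29)=-1; sign (−1)^0·+1^1·-1^1 = -1.
(a,b)_7: α=7, u≡5; β=4, v≡2 (mod 7); (5|7)=-1, (2|7)=+1; sign (−1)^0·-1^4·+1^7 = +1.
(a,b)_11: α=-2, u≡10; β=-2, v≡9 (mod 11); (10|11)=-1, (9|11)=+1; sign (−1)^0·-1^-2·+1^-2 = +1.
(a,b)_17: α=3, u≡16; β=2, v≡5 (mod 17); (16|17)=+1, (5|17)=-1; sign (−1)^0·+1^2·-1^3 = -1.
(a,b)_2: α=0, β=0; u≡7, v≡5 (mod 8); ε(u)ε(v)=1·0, αω(v)=0·1, βω(u)=0·0; sum ≡ 0  ⇒  +1.
(a,b)_37: α=2, u≡21; β=2, v≡13 (mod 37); (21|37)=+1, (13|37)=-1; sign (−1)^0·+1^2·-1^2 = +1.
(a,b)_23: α=0, u≡8; β=1, v≡9 (mod 23); (8|23)=+1, (9|23)=+1; sign (−1)^0·+1^1·+1^0 = +1.
(a,b)_13: α=5, u≡3; β=3, v≡3 (mod 13); (3|13)=+1, (3|13)=+1; sign (−1)^0·+1^3·+1^5 = +1.
(-672945, 26013 / ℚ) ramifies at {3, 5, 17, 29}: a division algebra.

[3, 5, 17, 29]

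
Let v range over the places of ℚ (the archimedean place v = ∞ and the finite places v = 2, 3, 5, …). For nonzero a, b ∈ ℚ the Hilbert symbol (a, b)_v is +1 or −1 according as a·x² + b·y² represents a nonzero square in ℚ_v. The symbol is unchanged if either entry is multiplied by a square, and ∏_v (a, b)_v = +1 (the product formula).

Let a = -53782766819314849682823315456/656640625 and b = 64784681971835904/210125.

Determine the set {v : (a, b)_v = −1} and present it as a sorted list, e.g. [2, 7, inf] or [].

(a, b) ≡ (-6851, 5) mod (ℚ^×)²; places V = {2, 3, 5, 13, 17, 31, 41, 43, ∞}.
(a,b)_43: α=4, u≡33; β=2, v≡19 (mod 43); (33|43)=-1, (19|43)=-1; sign (−1)^0·-1^2·-1^4 = +1.
(a,b)_13: α=3, u≡7; β=2, v≡11 (mod 13); (7|13)=-1, (11|13)=-1; sign (−1)^0·-1^2·-1^3 = -1.
(a,b)_41: α=-2, u≡9; β=-2, v≡1 (mod 41); (9|41)=+1, (1|41)=+1; sign (−1)^0·+1^-2·+1^-2 = +1.
(a,b)_3: α=6, u≡1; β=6, v≡2 (mod 3); (1|3)=+1, (2|3)=-1; sign (−1)^0·+1^6·-1^6 = +1.
(a,b)_5: α=-8, u≡4; β=-3, v≡4 (mod 5); (4|5)=+1, (4|5)=+1; sign (−1)^0·+1^-3·+1^-8 = +1.
(a,b)_31: α=3, u≡22; β=2, v≡14 (mod 31); (22|31)=-1, (14|31)=+1; sign (−1)^0·-1^2·+1^3 = +1.
(a,b)_17: α=3, u≡7; β=2, v≡7 (mod 17); (7|17)=-1, (7|17)=-1; sign (−1)^0·-1^2·-1^3 = -1.
(a,b)_2: α=26, β=10; u≡5, v≡5 (mod 8); ε(u)ε(v)=0·0, αω(v)=26·1, βω(u)=10·1; sum ≡ 0  ⇒  +1.
(a,b)_∞: sgn(-6851)=−, sgn(5)=+, so +1.
(-6851, 5 / ℚ) ramifies at {13, 17}: a division algebra.

[13, 17]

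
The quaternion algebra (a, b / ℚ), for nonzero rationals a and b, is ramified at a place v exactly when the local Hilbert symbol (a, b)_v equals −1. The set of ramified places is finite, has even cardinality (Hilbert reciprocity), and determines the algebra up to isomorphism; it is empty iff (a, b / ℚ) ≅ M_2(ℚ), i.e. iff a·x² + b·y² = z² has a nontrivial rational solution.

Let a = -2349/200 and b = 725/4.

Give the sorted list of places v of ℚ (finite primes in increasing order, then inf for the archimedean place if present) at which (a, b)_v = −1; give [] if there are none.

(a, b) ≡ (-58, 29) mod (ℚ^×)²; places V = {2, 3, 5, 29, ∞}.
(a,b)_2: α=-3, β=-2; u≡3, v≡5 (mod 8); ε(u)ε(v)=1·0, αω(v)=-3·1, βω(u)=-2·1; sum ≡ 1  ⇒  -1.
(a,b)_29: α=1, u≡27; β=1, v≡28 (mod 29); (27|29)=-1, (28|29)=+1; sign (−1)^0·-1^1·+1^1 = -1.
(a,b)_3: α=4, u≡2; β=0, v≡2 (mod 3); (2|3)=-1, (2|3)=-1; sign (−1)^0·-1^0·-1^4 = +1.
(a,b)_∞: sgn(-58)=−, sgn(29)=+, so +1.
(a,b)_5: α=-2, u≡2; β=2, v≡1 (mod 5); (2|5)=-1, (1|5)=+1; sign (−1)^0·-1^2·+1^-2 = +1.
|Ram(-58, 29)| = 2, even; anisotropic at {2, 29}.

[2, 29]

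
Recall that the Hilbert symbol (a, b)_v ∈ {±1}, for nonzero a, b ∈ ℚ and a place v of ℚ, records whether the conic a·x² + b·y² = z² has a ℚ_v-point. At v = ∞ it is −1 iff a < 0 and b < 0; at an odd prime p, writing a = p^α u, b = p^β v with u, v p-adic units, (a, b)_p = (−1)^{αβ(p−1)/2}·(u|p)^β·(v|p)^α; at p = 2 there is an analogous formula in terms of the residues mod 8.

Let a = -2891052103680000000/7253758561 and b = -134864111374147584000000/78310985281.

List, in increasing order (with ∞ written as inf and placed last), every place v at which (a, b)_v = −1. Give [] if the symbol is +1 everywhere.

(a, b) ≡ (-4030, -5434) mod (ℚ^×)²; places V = {2, 3, 5, 7, 11, 13, 19, 23, 31, ∞}.
(a,b)_31: α=3, u≡9; β=4, v≡3 (mod 31); (9|31)=+1, (3|31)=-1; sign (−1)^0·+1^4·-1^3 = -1.
(a,b)_13: α=1, u≡11; β=1, v≡11 (mod 13); (11|13)=-1, (11|13)=-1; sign (−1)^0·-1^1·-1^1 = +1.
(a,b)_3: α=6, u≡2; β=8, v≡2 (mod 3); (2|3)=-1, (2|3)=-1; sign (−1)^0·-1^8·-1^6 = +1.
(a,b)_7: α=-2, u≡1; β=0, v≡3 (mod 7); (1|7)=+1, (3|7)=-1; sign (−1)^0·+1^0·-1^-2 = +1.
(a,b)_11: α=0, u≡8; β=1, v≡1 (mod 11); (8|11)=-1, (1|11)=+1; sign (−1)^0·-1^1·+1^0 = -1.
(a,b)_19: α=0, u≡9; β=1, v≡2 (mod 19); (9|19)=+1, (2|19)=-1; sign (−1)^0·+1^1·-1^0 = +1.
(a,b)_2: α=17, β=19; u≡1, v≡3 (mod 8); ε(u)ε(v)=0·1, αω(v)=17·1, βω(u)=19·0; sum ≡ 1  ⇒  -1.
(a,b)_∞: sgn(-4030)=−, sgn(-5434)=−, so -1.
(a,b)_23: α=-6, u≡9; β=-8, v≡10 (mod 23); (9|23)=+1, (10|23)=-1; sign (−1)^0·+1^-8·-1^-6 = +1.
(a,b)_5: α=7, u≡1; β=6, v≡4 (mod 5); (1|5)=+1, (4|5)=+1; sign (−1)^0·+1^6·+1^7 = +1.
Ram(-4030, -5434) = {2, 11, 31, ∞}; no ℚ_2-point on the conic.

[2, 11, 31, inf]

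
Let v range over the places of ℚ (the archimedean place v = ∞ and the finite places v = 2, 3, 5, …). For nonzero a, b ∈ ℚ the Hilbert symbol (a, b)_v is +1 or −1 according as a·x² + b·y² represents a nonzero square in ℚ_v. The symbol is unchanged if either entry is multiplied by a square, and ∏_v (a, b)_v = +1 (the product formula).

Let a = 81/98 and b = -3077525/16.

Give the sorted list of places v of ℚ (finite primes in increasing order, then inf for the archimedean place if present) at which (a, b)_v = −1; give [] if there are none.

(a, b) ≡ (2, -341) mod (ℚ^×)²; places V = {2, 3, 5, 7, 11, 19, 31, ∞}.
(a,b)_3: α=4, u≡2; β=0, v≡1 (mod 3); (2|3)=-1, (1|3)=+1; sign (−1)^0·-1^0·+1^4 = +1.
(a,b)_11: α=0, u≡7; β=1, v≡2 (mod 11); (7|11)=-1, (2|11)=-1; sign (−1)^0·-1^1·-1^0 = -1.
(a,b)_2: α=-1, β=-4; u≡1, v≡3 (mod 8); ε(u)ε(v)=0·1, αω(v)=-1·1, βω(u)=-4·0; sum ≡ 1  ⇒  -1.
(a,b)_5: α=0, u≡2; β=2, v≡4 (mod 5); (2|5)=-1, (4|5)=+1; sign (−1)^0·-1^2·+1^0 = +1.
(a,b)_31: α=0, u≡10; β=1, v≡5 (mod 31); (10|31)=+1, (5|31)=+1; sign (−1)^0·+1^1·+1^0 = +1.
(a,b)_7: α=-2, u≡2; β=0, v≡2 (mod 7); (2|7)=+1, (2|7)=+1; sign (−1)^0·+1^0·+1^-2 = +1.
(a,b)_19: α=0, u≡8; β=2, v≡17 (mod 19); (8|19)=-1, (17|19)=+1; sign (−1)^0·-1^2·+1^0 = +1.
(a,b)_∞: sgn(2)=+, sgn(-341)=−, so +1.
Ram(2, -341) = {2, 11}; no ℚ_2-point on the conic.

[2, 11]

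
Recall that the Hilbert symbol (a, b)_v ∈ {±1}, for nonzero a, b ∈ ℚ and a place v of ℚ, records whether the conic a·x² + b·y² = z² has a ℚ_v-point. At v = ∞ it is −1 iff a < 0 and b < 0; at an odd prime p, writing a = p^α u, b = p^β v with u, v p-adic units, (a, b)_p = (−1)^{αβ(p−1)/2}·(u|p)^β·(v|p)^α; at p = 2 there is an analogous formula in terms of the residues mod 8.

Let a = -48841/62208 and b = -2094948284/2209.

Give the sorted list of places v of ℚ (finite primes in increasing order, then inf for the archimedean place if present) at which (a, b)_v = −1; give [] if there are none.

[11, 23, 29, inf]

(a, b) ≡ (-3, -1812239) mod (ℚ^×)²; places V = {2, 3, 11, 13, 17, 19, 23, 29, 47, ∞}.
(a,b)_19: α=0, u≡4; β=1, v≡12 (mod 19); (4|19)=+1, (12|19)=-1; sign (−1)^0·+1^1·-1^0 = +1.
(a,b)_11: α=0, u≡7; β=1, v≡1 (mod 11); (7|11)=-1, (1|11)=+1; sign (−1)^0·-1^1·+1^0 = -1.
(a,b)_47: α=0, u≡38; β=-2, v≡12 (mod 47); (38|47)=-1, (12|47)=+1; sign (−1)^0·-1^-2·+1^0 = +1.
(a,b)_3: α=-5, u≡2; β=0, v≡1 (mod 3); (2|3)=-1, (1|3)=+1; sign (−1)^0·-1^0·+1^-5 = +1.
(a,b)_∞: sgn(-3)=−, sgn(-1812239)=−, so -1.
(a,b)_23: α=0, u≡5; β=1, v≡7 (mod 23); (5|23)=-1, (7|23)=-1; sign (−1)^0·-1^1·-1^0 = -1.
(a,b)_29: α=0, u≡8; β=1, v≡20 (mod 29); (8|29)=-1, (20|29)=+1; sign (−1)^0·-1^1·+1^0 = -1.
(a,b)_13: α=2, u≡12; β=1, v≡9 (mod 13); (12|13)=+1, (9|13)=+1; sign (−1)^0·+1^1·+1^2 = +1.
(a,b)_17: α=2, u≡7; β=2, v≡3 (mod 17); (7|17)=-1, (3|17)=-1; sign (−1)^0·-1^2·-1^2 = +1.
(a,b)_2: α=-8, β=2; u≡5, v≡1 (mod 8); ε(u)ε(v)=0·0, αω(v)=-8·0, βω(u)=2·1; sum ≡ 0  ⇒  +1.
Ram(-3, -1812239) = {11, 23, 29, ∞}; no ℚ_11-point on the conic.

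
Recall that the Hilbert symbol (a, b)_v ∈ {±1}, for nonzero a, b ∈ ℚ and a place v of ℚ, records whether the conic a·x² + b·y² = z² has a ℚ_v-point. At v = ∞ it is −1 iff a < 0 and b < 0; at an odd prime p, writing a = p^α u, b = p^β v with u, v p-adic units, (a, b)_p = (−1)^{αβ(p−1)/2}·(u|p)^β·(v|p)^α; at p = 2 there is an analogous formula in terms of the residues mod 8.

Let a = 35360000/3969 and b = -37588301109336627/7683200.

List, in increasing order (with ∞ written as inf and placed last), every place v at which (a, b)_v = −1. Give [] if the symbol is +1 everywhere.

[2, 3, 13, 17]

(a, b) ≡ (221, -6) mod (ℚ^×)²; places V = {2, 3, 5, 7, 13, 17, 37, ∞}.
(a,b)_5: α=4, u≡4; β=-2, v≡1 (mod 5); (4|5)=+1, (1|5)=+1; sign (−1)^0·+1^-2·+1^4 = +1.
(a,b)_37: α=0, u≡21; β=2, v≡17 (mod 37); (21|37)=+1, (17|37)=-1; sign (−1)^0·+1^2·-1^0 = +1.
(a,b)_∞: sgn(221)=+, sgn(-6)=−, so +1.
(a,b)_3: α=-4, u≡2; β=9, v≡1 (mod 3); (2|3)=-1, (1|3)=+1; sign (−1)^0·-1^9·+1^-4 = -1.
(a,b)_7: α=-2, u≡1; β=-4, v≡1 (mod 7); (1|7)=+1, (1|7)=+1; sign (−1)^0·+1^-4·+1^-2 = +1.
(a,b)_2: α=8, β=-7; u≡5, v≡5 (mod 8); ε(u)ε(v)=0·0, αω(v)=8·1, βω(u)=-7·1; sum ≡ 1  ⇒  -1.
(a,b)_13: α=1, u≡9; β=6, v≡8 (mod 13); (9|13)=+1, (8|13)=-1; sign (−1)^0·+1^6·-1^1 = -1.
(a,b)_17: α=1, u≡2; β=2, v≡10 (mod 17); (2|17)=+1, (10|17)=-1; sign (−1)^0·+1^2·-1^1 = -1.
|Ram(221, -6)| = 4, even; anisotropic at {2, 3, 13, 17}.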